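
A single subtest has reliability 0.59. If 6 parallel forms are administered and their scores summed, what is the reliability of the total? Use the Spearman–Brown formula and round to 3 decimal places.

0.896

ρ_k = kρ / (1 + (k−1)ρ) = 6·0.59 / (1 + 5·0.59) = 3.540 / 3.950 = 0.896.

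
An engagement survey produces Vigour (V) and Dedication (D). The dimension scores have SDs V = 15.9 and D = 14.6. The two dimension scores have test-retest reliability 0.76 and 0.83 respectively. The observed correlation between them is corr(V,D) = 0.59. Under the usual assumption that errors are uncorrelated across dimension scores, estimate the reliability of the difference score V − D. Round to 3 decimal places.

0.495

Var(V−D) = 15.9² + 14.6² − 2·15.9·14.6·0.59 = 465.97 − 273.925 = 192.045.
Because errors are independent across components, Cov(Tᵢ,Tⱼ) = Cov(Xᵢ,Xⱼ); the off-diagonal part of the true-score variance is the same as above.
True-score variance = [15.9²·0.76 + 14.6²·0.83] − 273.925 = 369.058 − 273.925 = 95.1332.
Reliability = 95.1332 / 192.045 = 0.495.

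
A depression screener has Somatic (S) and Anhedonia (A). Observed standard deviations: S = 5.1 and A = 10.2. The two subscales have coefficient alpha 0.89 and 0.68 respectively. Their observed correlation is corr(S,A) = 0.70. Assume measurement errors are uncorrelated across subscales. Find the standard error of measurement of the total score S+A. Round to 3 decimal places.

Var(total) = 130.05 + 72.828 = 202.878.
True-score variance = 93.8961 + 72.828 = 166.724, so reliability = 0.8218.
Error variance = 202.878 − 166.724 = 36.1539; SEM = √36.1539 = 6.013.

6.013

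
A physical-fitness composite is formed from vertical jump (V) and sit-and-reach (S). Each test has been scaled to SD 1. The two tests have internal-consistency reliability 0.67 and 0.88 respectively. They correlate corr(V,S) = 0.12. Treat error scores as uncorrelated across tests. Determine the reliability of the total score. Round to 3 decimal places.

Var(V+S) = 2 + 2·[0.12] = 2 + 0.24 = 2.24.
Under uncorrelated errors the observed covariances equal the true-score covariances, so only the own-variance terms attenuate.
True-score variance = [0.67 + 0.88] + 0.24 = 1.55 + 0.24 = 1.79.
Reliability = 1.79 / 2.24 = 0.799.

0.799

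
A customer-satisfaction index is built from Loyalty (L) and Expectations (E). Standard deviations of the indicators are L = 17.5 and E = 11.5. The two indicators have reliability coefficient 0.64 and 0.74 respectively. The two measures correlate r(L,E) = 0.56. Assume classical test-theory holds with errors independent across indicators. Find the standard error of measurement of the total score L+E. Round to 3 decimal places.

12.026

Var(total) = 438.5 + 225.4 = 663.9.
True-score variance = 293.865 + 225.4 = 519.265, so reliability = 0.7821.
Error variance = 663.9 − 519.265 = 144.635; SEM = √144.635 = 12.026.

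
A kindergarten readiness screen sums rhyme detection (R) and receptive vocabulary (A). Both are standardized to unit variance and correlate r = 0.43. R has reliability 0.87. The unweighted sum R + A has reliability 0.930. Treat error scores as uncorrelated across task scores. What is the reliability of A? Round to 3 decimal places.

0.930

Var(R+A) = 2 + 2·0.43 = 2.860.
True-score variance = ρ_R + ρ_A + 2·0.43, so 0.930 = (0.87 + ρ_A + 0.86) / 2.860.
ρ_A = 0.930·2.860 − 0.87 − 0.86 = 0.930.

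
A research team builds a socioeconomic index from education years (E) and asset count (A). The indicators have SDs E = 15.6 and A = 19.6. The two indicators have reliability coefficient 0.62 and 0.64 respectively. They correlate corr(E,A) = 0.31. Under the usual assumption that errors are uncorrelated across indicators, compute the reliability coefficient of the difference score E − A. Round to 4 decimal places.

Var(E−A) = 15.6² + 19.6² − 2·15.6·19.6·0.31 = 627.52 − 189.571 = 437.949.
With uncorrelated errors the cross-covariances are all true-score covariance, so they carry over unchanged; only the diagonal terms shrink to ρᵢσᵢ².
True-score variance = [15.6²·0.62 + 19.6²·0.64] − 189.571 = 396.746 − 189.571 = 207.174.
Reliability = 207.174 / 437.949 = 0.4731.

0.4731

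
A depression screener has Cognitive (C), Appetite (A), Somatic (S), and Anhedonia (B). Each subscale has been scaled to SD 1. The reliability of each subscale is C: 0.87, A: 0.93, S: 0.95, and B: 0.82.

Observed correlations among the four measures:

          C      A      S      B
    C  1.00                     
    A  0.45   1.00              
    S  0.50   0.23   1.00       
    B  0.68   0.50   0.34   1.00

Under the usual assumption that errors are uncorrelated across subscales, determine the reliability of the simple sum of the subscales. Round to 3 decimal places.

Var(C+A+S+B) = 4 + 2·[0.45 + 0.50 + 0.68 + 0.23 + 0.50 + 0.34] = 4 + 5.4 = 9.4.
With uncorrelated errors the cross-covariances are all true-score covariance, so they carry over unchanged; only the diagonal terms shrink to ρᵢσᵢ².
True-score variance = [0.87 + 0.93 + 0.95 + 0.82] + 5.4 = 3.57 + 5.4 = 8.97.
Reliability = 8.97 / 9.4 = 0.954.

0.954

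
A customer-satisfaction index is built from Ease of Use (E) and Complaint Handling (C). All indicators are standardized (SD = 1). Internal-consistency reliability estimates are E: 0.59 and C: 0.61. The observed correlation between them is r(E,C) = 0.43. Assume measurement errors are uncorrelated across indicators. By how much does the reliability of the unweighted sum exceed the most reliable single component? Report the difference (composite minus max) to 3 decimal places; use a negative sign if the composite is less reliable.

0.110

Var(sum) = 2 + 0.86 = 2.86; true-score variance = 1.2 + 0.86 = 2.06; composite reliability = 0.7203.
Max component reliability = 0.6100.
Difference = 0.7203 − 0.6100 = 0.110.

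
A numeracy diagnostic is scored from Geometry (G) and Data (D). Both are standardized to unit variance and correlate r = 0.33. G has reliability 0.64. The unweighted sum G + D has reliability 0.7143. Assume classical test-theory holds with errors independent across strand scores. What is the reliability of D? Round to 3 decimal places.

0.600

Var(G+D) = 2 + 2·0.33 = 2.660.
True-score variance = ρ_G + ρ_D + 2·0.33, so 0.7143 = (0.64 + ρ_D + 0.66) / 2.660.
ρ_D = 0.7143·2.660 − 0.64 − 0.66 = 0.600.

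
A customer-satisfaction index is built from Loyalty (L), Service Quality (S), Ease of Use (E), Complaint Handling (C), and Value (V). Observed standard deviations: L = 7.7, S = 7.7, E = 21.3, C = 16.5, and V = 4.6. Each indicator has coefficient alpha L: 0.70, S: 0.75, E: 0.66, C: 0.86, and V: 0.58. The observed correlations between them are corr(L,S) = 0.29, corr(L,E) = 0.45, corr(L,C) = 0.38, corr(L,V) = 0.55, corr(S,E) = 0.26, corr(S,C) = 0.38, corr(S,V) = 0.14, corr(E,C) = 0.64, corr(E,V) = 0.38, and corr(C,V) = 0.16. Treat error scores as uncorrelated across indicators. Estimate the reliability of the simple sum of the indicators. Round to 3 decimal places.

0.878

Var(L+S+E+C+V) = 7.7² + 7.7² + 21.3² + 16.5² + 4.6² + 2·[7.7·7.7·0.29 + 7.7·21.3·0.45 + 7.7·16.5·0.38 + 7.7·4.6·0.55 + 7.7·21.3·0.26 + 7.7·16.5·0.38 + 7.7·4.6·0.14 + 21.3·16.5·0.64 + 21.3·4.6·0.38 + 16.5·4.6·0.16] = 865.68 + 1057.89 = 1923.57.
Because errors are independent across components, Cov(Tᵢ,Tⱼ) = Cov(Xᵢ,Xⱼ); the off-diagonal part of the true-score variance is the same as above.
True-score variance = [7.7²·0.70 + 7.7²·0.75 + 21.3²·0.66 + 16.5²·0.86 + 4.6²·0.58] + 1057.89 = 631.814 + 1057.89 = 1689.7.
Reliability = 1689.7 / 1923.57 = 0.878.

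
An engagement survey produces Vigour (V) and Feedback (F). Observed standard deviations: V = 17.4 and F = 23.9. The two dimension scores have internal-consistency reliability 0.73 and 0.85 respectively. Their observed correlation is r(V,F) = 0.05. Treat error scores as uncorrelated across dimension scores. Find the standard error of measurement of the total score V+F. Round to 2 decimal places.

Var(total) = 873.97 + 41.586 = 915.556.
True-score variance = 706.543 + 41.586 = 748.129, so reliability = 0.8171.
Error variance = 915.556 − 748.129 = 167.427; SEM = √167.427 = 12.94.

12.94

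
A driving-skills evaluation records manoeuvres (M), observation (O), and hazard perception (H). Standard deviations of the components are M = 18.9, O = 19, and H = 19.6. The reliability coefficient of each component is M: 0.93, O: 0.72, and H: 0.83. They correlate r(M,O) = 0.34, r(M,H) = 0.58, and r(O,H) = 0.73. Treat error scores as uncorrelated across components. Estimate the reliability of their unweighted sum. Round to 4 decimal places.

0.9175

Var(M+O+H) = 18.9² + 19² + 19.6² + 2·[18.9·19·0.34 + 18.9·19.6·0.58 + 19·19.6·0.73] = 1102.37 + 1217.6 = 2319.97.
Under uncorrelated errors the observed covariances equal the true-score covariances, so only the own-variance terms attenuate.
True-score variance = [18.9²·0.93 + 19²·0.72 + 19.6²·0.83] + 1217.6 = 910.978 + 1217.6 = 2128.58.
Reliability = 2128.58 / 2319.97 = 0.9175.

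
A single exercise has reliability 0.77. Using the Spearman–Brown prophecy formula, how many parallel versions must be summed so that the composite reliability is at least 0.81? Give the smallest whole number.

2

k ≥ ρ*(1−ρ₁)/(ρ₁(1−ρ*)) = 0.81·0.23 / (0.77·0.19) = 1.273.
Smallest integer k = 2.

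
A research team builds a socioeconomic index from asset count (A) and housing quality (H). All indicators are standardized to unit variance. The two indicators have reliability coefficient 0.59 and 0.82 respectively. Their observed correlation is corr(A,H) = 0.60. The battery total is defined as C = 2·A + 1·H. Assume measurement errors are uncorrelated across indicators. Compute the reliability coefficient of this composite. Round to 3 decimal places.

0.754

Var(C) = 2² + 1 + 2·[2·0.60] = 5 + 2.4 = 7.4.
Under uncorrelated errors the observed covariances equal the true-score covariances, so only the own-variance terms attenuate.
True-score variance = [2²·0.59 + 0.82] + 2.4 = 3.18 + 2.4 = 5.58.
Reliability = 5.58 / 7.4 = 0.754.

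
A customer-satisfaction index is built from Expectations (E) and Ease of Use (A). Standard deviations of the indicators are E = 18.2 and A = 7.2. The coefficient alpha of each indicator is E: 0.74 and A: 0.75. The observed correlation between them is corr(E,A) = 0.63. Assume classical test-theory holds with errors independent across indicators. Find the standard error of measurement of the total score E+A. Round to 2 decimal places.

9.95

Var(total) = 383.08 + 165.11 = 548.19.
True-score variance = 283.998 + 165.11 = 449.108, so reliability = 0.8193.
Error variance = 548.19 − 449.108 = 99.0824; SEM = √99.0824 = 9.95.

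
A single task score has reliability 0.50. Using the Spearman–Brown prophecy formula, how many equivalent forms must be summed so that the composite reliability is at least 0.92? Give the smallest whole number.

k ≥ ρ*(1−ρ₁)/(ρ₁(1−ρ*)) = 0.92·0.50 / (0.50·0.08) = 11.500.
Smallest integer k = 12.

12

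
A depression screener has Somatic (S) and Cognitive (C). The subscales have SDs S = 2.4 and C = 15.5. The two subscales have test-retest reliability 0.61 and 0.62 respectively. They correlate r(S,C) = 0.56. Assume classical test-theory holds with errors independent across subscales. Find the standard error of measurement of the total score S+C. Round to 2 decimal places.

9.67

Var(total) = 246.01 + 41.664 = 287.674.
True-score variance = 152.469 + 41.664 = 194.133, so reliability = 0.6748.
Error variance = 287.674 − 194.133 = 93.5414; SEM = √93.5414 = 9.67.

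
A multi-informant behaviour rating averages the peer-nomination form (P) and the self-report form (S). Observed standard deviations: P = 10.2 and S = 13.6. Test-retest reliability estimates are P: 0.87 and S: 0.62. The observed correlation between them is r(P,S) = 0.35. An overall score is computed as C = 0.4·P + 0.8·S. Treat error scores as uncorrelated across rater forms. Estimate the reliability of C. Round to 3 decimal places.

0.716

Var(C) = 0.4²·10.2² + 0.8²·13.6² + 2·[0.32·10.2·13.6·0.35] = 135.021 + 31.0733 = 166.094.
Under uncorrelated errors the observed covariances equal the true-score covariances, so only the own-variance terms attenuate.
True-score variance = [0.4²·10.2²·0.87 + 0.8²·13.6²·0.62] + 31.0733 = 87.8745 + 31.0733 = 118.948.
Reliability = 118.948 / 166.094 = 0.716.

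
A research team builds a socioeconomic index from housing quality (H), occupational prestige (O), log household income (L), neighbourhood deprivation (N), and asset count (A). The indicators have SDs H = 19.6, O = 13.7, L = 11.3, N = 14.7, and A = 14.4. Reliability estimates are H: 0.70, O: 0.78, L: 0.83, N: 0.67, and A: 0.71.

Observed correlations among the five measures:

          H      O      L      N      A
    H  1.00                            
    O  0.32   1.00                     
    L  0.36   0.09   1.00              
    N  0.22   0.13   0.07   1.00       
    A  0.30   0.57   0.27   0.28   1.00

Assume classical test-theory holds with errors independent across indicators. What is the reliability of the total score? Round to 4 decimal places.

0.8645

Var(H+O+L+N+A) = 19.6² + 13.7² + 11.3² + 14.7² + 14.4² + 2·[19.6·13.7·0.32 + 19.6·11.3·0.36 + 19.6·14.7·0.22 + 19.6·14.4·0.30 + 13.7·11.3·0.09 + 13.7·14.7·0.13 + 13.7·14.4·0.57 + 11.3·14.7·0.07 + 11.3·14.4·0.27 + 14.7·14.4·0.28] = 1122.99 + 1162.23 = 2285.22.
Under uncorrelated errors the observed covariances equal the true-score covariances, so only the own-variance terms attenuate.
True-score variance = [19.6²·0.70 + 13.7²·0.78 + 11.3²·0.83 + 14.7²·0.67 + 14.4²·0.71] + 1162.23 = 813.299 + 1162.23 = 1975.53.
Reliability = 1975.53 / 2285.22 = 0.8645.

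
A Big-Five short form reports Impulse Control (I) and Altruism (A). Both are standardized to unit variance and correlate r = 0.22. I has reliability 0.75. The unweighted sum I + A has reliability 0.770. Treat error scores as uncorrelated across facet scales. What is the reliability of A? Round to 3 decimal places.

Var(I+A) = 2 + 2·0.22 = 2.440.
True-score variance = ρ_I + ρ_A + 2·0.22, so 0.770 = (0.75 + ρ_A + 0.44) / 2.440.
ρ_A = 0.770·2.440 − 0.75 − 0.44 = 0.689.

0.689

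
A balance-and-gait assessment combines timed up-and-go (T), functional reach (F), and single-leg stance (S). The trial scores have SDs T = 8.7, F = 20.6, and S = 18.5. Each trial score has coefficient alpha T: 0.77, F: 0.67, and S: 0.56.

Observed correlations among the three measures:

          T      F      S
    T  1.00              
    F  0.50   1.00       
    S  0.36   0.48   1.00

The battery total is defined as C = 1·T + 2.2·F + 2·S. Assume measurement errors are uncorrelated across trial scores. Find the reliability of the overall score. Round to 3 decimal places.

Var(C) = 8.7² + 2.2²·20.6² + 2²·18.5² + 2·[2.2·8.7·20.6·0.50 + 2·8.7·18.5·0.36 + 4.4·20.6·18.5·0.48] = 3498.59 + 2235.82 = 5734.41.
Under uncorrelated errors the observed covariances equal the true-score covariances, so only the own-variance terms attenuate.
True-score variance = [8.7²·0.77 + 2.2²·20.6²·0.67 + 2²·18.5²·0.56] + 2235.82 = 2201.04 + 2235.82 = 4436.85.
Reliability = 4436.85 / 5734.41 = 0.774.

0.774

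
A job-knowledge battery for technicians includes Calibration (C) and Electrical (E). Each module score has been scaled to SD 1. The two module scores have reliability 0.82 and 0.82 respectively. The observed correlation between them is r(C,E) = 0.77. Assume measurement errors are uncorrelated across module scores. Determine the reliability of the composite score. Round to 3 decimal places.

Var(C+E) = 2 + 2·[0.77] = 2 + 1.54 = 3.54.
Because errors are independent across components, Cov(Tᵢ,Tⱼ) = Cov(Xᵢ,Xⱼ); the off-diagonal part of the true-score variance is the same as above.
True-score variance = [0.82 + 0.82] + 1.54 = 1.64 + 1.54 = 3.18.
Reliability = 3.18 / 3.54 = 0.898.

0.898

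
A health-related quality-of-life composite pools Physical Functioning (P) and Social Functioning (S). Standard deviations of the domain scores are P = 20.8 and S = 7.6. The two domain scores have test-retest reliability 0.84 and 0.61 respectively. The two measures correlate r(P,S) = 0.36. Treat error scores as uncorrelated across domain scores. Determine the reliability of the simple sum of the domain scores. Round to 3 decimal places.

Var(P+S) = 20.8² + 7.6² + 2·[20.8·7.6·0.36] = 490.4 + 113.818 = 604.218.
Because errors are independent across components, Cov(Tᵢ,Tⱼ) = Cov(Xᵢ,Xⱼ); the off-diagonal part of the true-score variance is the same as above.
True-score variance = [20.8²·0.84 + 7.6²·0.61] + 113.818 = 398.651 + 113.818 = 512.469.
Reliability = 512.469 / 604.218 = 0.848.

0.848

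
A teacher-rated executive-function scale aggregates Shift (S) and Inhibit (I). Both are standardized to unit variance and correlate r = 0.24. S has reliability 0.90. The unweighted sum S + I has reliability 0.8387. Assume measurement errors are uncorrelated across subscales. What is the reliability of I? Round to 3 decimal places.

0.700

Var(S+I) = 2 + 2·0.24 = 2.480.
True-score variance = ρ_S + ρ_I + 2·0.24, so 0.8387 = (0.90 + ρ_I + 0.48) / 2.480.
ρ_I = 0.8387·2.480 − 0.90 − 0.48 = 0.700.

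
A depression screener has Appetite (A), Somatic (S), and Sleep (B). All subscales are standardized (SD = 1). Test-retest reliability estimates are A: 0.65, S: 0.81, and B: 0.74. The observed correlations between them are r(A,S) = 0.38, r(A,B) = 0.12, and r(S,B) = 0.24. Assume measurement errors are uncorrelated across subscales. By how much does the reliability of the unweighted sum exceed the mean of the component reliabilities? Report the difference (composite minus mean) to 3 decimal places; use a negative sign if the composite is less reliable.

0.088

Var(sum) = 3 + 1.48 = 4.48; true-score variance = 2.2 + 1.48 = 3.68; composite reliability = 0.8214.
Mean component reliability = 0.7333.
Difference = 0.8214 − 0.7333 = 0.088.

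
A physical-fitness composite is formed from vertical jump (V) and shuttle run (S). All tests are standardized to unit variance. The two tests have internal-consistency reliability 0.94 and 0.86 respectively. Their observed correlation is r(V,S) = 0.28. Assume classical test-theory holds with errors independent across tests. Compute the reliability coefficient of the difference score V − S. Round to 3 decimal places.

Var(V−S) = 1 + 1 − 2·0.28 = 2 − 0.56 = 1.44.
Because errors are independent across components, Cov(Tᵢ,Tⱼ) = Cov(Xᵢ,Xⱼ); the off-diagonal part of the true-score variance is the same as above.
True-score variance = [0.94 + 0.86] − 0.56 = 1.8 − 0.56 = 1.24.
Reliability = 1.24 / 1.44 = 0.861.

0.861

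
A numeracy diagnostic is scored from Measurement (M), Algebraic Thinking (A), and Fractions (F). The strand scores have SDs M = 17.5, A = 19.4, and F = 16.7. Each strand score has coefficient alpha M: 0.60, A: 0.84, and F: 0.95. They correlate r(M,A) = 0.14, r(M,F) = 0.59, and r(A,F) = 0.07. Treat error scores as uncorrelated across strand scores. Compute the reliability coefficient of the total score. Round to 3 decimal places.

0.864

Var(M+A+F) = 17.5² + 19.4² + 16.7² + 2·[17.5·19.4·0.14 + 17.5·16.7·0.59 + 19.4·16.7·0.07] = 961.5 + 485.272 = 1446.77.
Because errors are independent across components, Cov(Tᵢ,Tⱼ) = Cov(Xᵢ,Xⱼ); the off-diagonal part of the true-score variance is the same as above.
True-score variance = [17.5²·0.60 + 19.4²·0.84 + 16.7²·0.95] + 485.272 = 764.838 + 485.272 = 1250.11.
Reliability = 1250.11 / 1446.77 = 0.864.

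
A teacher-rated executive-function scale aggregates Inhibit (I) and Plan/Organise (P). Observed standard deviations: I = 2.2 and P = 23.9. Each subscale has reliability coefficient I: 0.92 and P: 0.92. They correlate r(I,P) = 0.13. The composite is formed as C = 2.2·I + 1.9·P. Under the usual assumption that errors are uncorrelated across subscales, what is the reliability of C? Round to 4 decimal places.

Var(C) = 2.2²·2.2² + 1.9²·23.9² + 2·[4.18·2.2·23.9·0.13] = 2085.49 + 57.1439 = 2142.64.
Under uncorrelated errors the observed covariances equal the true-score covariances, so only the own-variance terms attenuate.
True-score variance = [2.2²·2.2²·0.92 + 1.9²·23.9²·0.92] + 57.1439 = 1918.65 + 57.1439 = 1975.8.
Reliability = 1975.8 / 2142.64 = 0.9221.

0.9221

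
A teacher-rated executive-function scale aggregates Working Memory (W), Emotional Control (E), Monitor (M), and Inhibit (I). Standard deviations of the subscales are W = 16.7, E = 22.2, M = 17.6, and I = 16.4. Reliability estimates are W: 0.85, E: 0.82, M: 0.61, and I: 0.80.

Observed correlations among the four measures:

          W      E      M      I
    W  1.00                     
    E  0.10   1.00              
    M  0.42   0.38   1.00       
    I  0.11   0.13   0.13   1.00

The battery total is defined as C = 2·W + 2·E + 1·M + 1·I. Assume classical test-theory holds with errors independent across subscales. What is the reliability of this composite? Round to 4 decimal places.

Var(C) = 2²·16.7² + 2²·22.2² + 17.6² + 16.4² + 2·[4·16.7·22.2·0.10 + 2·16.7·17.6·0.42 + 2·16.7·16.4·0.11 + 2·22.2·17.6·0.38 + 2·22.2·16.4·0.13 + 17.6·16.4·0.13] = 3665.64 + 1769.15 = 5434.79.
With uncorrelated errors the cross-covariances are all true-score covariance, so they carry over unchanged; only the diagonal terms shrink to ρᵢσᵢ².
True-score variance = [2²·16.7²·0.85 + 2²·22.2²·0.82 + 17.6²·0.61 + 16.4²·0.80] + 1769.15 = 2968.86 + 1769.15 = 4738.01.
Reliability = 4738.01 / 5434.79 = 0.8718.

0.8718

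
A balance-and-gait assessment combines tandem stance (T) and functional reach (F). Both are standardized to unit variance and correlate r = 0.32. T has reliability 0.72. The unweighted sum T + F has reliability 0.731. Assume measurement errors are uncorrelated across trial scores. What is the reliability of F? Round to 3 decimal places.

0.570

Var(T+F) = 2 + 2·0.32 = 2.640.
True-score variance = ρ_T + ρ_F + 2·0.32, so 0.731 = (0.72 + ρ_F + 0.64) / 2.640.
ρ_F = 0.731·2.640 − 0.72 − 0.64 = 0.570.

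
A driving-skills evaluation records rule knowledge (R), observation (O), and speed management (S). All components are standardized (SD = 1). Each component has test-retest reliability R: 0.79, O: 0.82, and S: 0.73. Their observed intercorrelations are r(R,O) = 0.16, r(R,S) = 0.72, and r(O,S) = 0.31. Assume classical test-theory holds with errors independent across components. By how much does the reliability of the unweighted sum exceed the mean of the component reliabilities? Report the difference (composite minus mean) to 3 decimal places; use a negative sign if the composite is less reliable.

0.097

Var(sum) = 3 + 2.38 = 5.38; true-score variance = 2.34 + 2.38 = 4.72; composite reliability = 0.8773.
Mean component reliability = 0.7800.
Difference = 0.8773 − 0.7800 = 0.097.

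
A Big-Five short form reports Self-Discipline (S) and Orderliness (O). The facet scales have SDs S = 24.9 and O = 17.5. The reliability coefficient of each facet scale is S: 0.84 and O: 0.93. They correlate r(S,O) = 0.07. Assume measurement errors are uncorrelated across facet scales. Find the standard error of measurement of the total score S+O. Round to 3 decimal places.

10.984

Var(total) = 926.26 + 61.005 = 987.265.
True-score variance = 805.621 + 61.005 = 866.626, so reliability = 0.8778.
Error variance = 987.265 − 866.626 = 120.639; SEM = √120.639 = 10.984.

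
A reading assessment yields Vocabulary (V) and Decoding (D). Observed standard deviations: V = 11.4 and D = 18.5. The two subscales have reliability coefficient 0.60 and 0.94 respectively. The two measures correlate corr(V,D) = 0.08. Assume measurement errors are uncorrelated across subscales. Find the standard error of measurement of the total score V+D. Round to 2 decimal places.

Var(total) = 472.21 + 33.744 = 505.954.
True-score variance = 399.691 + 33.744 = 433.435, so reliability = 0.8567.
Error variance = 505.954 − 433.435 = 72.519; SEM = √72.519 = 8.52.

8.52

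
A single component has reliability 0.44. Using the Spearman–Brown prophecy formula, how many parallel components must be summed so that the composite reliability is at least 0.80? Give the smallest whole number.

6

k ≥ ρ*(1−ρ₁)/(ρ₁(1−ρ*)) = 0.80·0.56 / (0.44·0.20) = 5.091.
Smallest integer k = 6.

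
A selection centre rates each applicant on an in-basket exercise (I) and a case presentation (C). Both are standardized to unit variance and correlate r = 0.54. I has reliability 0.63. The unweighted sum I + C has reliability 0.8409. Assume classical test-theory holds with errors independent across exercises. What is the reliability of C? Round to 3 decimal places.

Var(I+C) = 2 + 2·0.54 = 3.080.
True-score variance = ρ_I + ρ_C + 2·0.54, so 0.8409 = (0.63 + ρ_C + 1.08) / 3.080.
ρ_C = 0.8409·3.080 − 0.63 − 1.08 = 0.880.

0.880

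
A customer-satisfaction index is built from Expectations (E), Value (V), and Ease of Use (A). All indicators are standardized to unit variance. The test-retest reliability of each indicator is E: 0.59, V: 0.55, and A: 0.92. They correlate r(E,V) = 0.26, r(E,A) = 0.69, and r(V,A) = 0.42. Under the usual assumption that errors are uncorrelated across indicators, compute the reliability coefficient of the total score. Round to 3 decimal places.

Var(E+V+A) = 3 + 2·[0.26 + 0.69 + 0.42] = 3 + 2.74 = 5.74.
Because errors are independent across components, Cov(Tᵢ,Tⱼ) = Cov(Xᵢ,Xⱼ); the off-diagonal part of the true-score variance is the same as above.
True-score variance = [0.59 + 0.55 + 0.92] + 2.74 = 2.06 + 2.74 = 4.8.
Reliability = 4.8 / 5.74 = 0.836.

0.836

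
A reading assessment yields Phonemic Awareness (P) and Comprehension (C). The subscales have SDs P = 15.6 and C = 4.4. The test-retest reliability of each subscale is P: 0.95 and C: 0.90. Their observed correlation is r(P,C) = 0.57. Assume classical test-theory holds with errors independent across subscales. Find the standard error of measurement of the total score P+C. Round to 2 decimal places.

3.76

Var(total) = 262.72 + 78.2496 = 340.97.
True-score variance = 248.616 + 78.2496 = 326.866, so reliability = 0.9586.
Error variance = 340.97 − 326.866 = 14.104; SEM = √14.104 = 3.76.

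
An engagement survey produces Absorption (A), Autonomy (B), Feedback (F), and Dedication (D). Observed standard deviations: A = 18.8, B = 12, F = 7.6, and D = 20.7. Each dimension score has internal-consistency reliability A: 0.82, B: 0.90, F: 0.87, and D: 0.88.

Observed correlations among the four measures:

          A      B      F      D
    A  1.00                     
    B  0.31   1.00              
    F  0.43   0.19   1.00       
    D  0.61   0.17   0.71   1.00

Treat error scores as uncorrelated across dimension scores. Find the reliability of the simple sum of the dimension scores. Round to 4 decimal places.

0.9336

Var(A+B+F+D) = 18.8² + 12² + 7.6² + 20.7² + 2·[18.8·12·0.31 + 18.8·7.6·0.43 + 18.8·20.7·0.61 + 12·7.6·0.19 + 12·20.7·0.17 + 7.6·20.7·0.71] = 983.69 + 1080.03 = 2063.72.
Because errors are independent across components, Cov(Tᵢ,Tⱼ) = Cov(Xᵢ,Xⱼ); the off-diagonal part of the true-score variance is the same as above.
True-score variance = [18.8²·0.82 + 12²·0.90 + 7.6²·0.87 + 20.7²·0.88] + 1080.03 = 846.743 + 1080.03 = 1926.77.
Reliability = 1926.77 / 2063.72 = 0.9336.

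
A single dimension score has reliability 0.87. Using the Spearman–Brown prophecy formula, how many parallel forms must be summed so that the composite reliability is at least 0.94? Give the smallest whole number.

k ≥ ρ*(1−ρ₁)/(ρ₁(1−ρ*)) = 0.94·0.13 / (0.87·0.06) = 2.341.
Smallest integer k = 3.

3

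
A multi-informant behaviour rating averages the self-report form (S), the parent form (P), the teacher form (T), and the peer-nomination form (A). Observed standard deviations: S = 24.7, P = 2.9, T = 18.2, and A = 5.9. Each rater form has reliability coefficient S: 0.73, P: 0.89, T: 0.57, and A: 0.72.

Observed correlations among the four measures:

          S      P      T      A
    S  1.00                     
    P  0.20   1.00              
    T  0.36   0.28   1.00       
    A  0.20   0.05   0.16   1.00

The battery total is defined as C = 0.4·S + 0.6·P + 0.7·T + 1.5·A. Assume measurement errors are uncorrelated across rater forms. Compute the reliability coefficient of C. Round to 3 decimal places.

0.774

Var(C) = 0.4²·24.7² + 0.6²·2.9² + 0.7²·18.2² + 1.5²·5.9² + 2·[0.24·24.7·2.9·0.20 + 0.28·24.7·18.2·0.36 + 0.6·24.7·5.9·0.20 + 0.42·2.9·18.2·0.28 + 0.9·2.9·5.9·0.05 + 1.05·18.2·5.9·0.16] = 341.272 + 182.512 = 523.784.
With uncorrelated errors the cross-covariances are all true-score covariance, so they carry over unchanged; only the diagonal terms shrink to ρᵢσᵢ².
True-score variance = [0.4²·24.7²·0.73 + 0.6²·2.9²·0.89 + 0.7²·18.2²·0.57 + 1.5²·5.9²·0.72] + 182.512 = 222.861 + 182.512 = 405.373.
Reliability = 405.373 / 523.784 = 0.774.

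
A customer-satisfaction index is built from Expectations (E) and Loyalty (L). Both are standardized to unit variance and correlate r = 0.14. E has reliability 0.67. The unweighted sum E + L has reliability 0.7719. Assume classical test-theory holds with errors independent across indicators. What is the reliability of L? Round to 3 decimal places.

0.810

Var(E+L) = 2 + 2·0.14 = 2.280.
True-score variance = ρ_E + ρ_L + 2·0.14, so 0.7719 = (0.67 + ρ_L + 0.28) / 2.280.
ρ_L = 0.7719·2.280 − 0.67 − 0.28 = 0.810.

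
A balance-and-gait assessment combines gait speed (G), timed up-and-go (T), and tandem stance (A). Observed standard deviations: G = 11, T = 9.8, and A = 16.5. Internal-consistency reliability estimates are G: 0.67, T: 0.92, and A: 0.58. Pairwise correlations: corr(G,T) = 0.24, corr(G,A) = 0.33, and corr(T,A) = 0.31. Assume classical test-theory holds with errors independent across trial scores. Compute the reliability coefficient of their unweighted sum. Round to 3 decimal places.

Var(G+T+A) = 11² + 9.8² + 16.5² + 2·[11·9.8·0.24 + 11·16.5·0.33 + 9.8·16.5·0.31] = 489.29 + 271.788 = 761.078.
Because errors are independent across components, Cov(Tᵢ,Tⱼ) = Cov(Xᵢ,Xⱼ); the off-diagonal part of the true-score variance is the same as above.
True-score variance = [11²·0.67 + 9.8²·0.92 + 16.5²·0.58] + 271.788 = 327.332 + 271.788 = 599.12.
Reliability = 599.12 / 761.078 = 0.787.

0.787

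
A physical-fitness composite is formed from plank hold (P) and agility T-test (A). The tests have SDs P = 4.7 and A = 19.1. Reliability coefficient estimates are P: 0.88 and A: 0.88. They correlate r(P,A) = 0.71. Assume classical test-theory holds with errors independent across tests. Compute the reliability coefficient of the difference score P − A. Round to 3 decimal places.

Var(P−A) = 4.7² + 19.1² − 2·4.7·19.1·0.71 = 386.9 − 127.473 = 259.427.
Because errors are independent across components, Cov(Tᵢ,Tⱼ) = Cov(Xᵢ,Xⱼ); the off-diagonal part of the true-score variance is the same as above.
True-score variance = [4.7²·0.88 + 19.1²·0.88] − 127.473 = 340.472 − 127.473 = 212.999.
Reliability = 212.999 / 259.427 = 0.821.

0.821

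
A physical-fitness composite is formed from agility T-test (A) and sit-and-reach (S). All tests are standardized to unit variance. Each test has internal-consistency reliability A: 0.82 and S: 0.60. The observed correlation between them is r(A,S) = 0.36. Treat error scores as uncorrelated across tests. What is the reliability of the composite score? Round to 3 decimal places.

0.787

Var(A+S) = 2 + 2·[0.36] = 2 + 0.72 = 2.72.
Under uncorrelated errors the observed covariances equal the true-score covariances, so only the own-variance terms attenuate.
True-score variance = [0.82 + 0.60] + 0.72 = 1.42 + 0.72 = 2.14.
Reliability = 2.14 / 2.72 = 0.787.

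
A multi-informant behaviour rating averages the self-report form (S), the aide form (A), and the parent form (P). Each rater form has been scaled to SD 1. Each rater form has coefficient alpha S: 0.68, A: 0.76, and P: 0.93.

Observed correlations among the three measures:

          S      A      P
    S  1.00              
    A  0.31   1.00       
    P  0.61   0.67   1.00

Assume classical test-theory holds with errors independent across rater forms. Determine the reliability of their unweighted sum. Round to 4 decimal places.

Var(S+A+P) = 3 + 2·[0.31 + 0.61 + 0.67] = 3 + 3.18 = 6.18.
Because errors are independent across components, Cov(Tᵢ,Tⱼ) = Cov(Xᵢ,Xⱼ); the off-diagonal part of the true-score variance is the same as above.
True-score variance = [0.68 + 0.76 + 0.93] + 3.18 = 2.37 + 3.18 = 5.55.
Reliability = 5.55 / 6.18 = 0.8981.

0.8981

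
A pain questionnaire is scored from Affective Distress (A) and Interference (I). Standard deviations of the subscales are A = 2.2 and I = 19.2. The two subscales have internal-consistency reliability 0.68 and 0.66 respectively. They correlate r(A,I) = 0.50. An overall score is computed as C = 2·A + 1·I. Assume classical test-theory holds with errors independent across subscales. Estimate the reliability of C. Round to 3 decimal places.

0.722

Var(C) = 2²·2.2² + 19.2² + 2·[2·2.2·19.2·0.50] = 388 + 84.48 = 472.48.
Under uncorrelated errors the observed covariances equal the true-score covariances, so only the own-variance terms attenuate.
True-score variance = [2²·2.2²·0.68 + 19.2²·0.66] + 84.48 = 256.467 + 84.48 = 340.947.
Reliability = 340.947 / 472.48 = 0.722.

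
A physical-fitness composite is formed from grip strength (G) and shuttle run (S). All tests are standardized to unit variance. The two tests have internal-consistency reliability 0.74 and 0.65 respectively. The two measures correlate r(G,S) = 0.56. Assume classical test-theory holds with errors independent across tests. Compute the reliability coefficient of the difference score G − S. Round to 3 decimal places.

Var(G−S) = 1 + 1 − 2·0.56 = 2 − 1.12 = 0.88.
With uncorrelated errors the cross-covariances are all true-score covariance, so they carry over unchanged; only the diagonal terms shrink to ρᵢσᵢ².
True-score variance = [0.74 + 0.65] − 1.12 = 1.39 − 1.12 = 0.27.
Reliability = 0.27 / 0.88 = 0.307.

0.307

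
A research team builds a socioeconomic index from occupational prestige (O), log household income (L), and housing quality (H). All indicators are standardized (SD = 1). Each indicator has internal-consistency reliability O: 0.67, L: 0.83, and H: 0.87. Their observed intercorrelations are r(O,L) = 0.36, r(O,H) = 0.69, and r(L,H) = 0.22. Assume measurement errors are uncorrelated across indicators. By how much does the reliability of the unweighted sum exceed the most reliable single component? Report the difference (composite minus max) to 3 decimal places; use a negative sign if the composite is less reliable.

Var(sum) = 3 + 2.54 = 5.54; true-score variance = 2.37 + 2.54 = 4.91; composite reliability = 0.8863.
Max component reliability = 0.8700.
Difference = 0.8863 − 0.8700 = 0.016.

0.016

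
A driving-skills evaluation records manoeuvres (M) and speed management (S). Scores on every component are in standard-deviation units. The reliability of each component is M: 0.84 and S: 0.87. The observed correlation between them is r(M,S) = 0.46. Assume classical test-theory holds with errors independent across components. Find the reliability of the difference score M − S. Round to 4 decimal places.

0.7315

Var(M−S) = 1 + 1 − 2·0.46 = 2 − 0.92 = 1.08.
Under uncorrelated errors the observed covariances equal the true-score covariances, so only the own-variance terms attenuate.
True-score variance = [0.84 + 0.87] − 0.92 = 1.71 − 0.92 = 0.79.
Reliability = 0.79 / 1.08 = 0.7315.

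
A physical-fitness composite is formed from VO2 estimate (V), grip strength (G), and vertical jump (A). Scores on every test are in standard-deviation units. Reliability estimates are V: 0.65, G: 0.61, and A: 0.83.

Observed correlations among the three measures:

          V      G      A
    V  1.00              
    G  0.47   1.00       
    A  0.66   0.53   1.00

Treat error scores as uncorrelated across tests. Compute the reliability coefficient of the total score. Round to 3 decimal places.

0.856

Var(V+G+A) = 3 + 2·[0.47 + 0.66 + 0.53] = 3 + 3.32 = 6.32.
With uncorrelated errors the cross-covariances are all true-score covariance, so they carry over unchanged; only the diagonal terms shrink to ρᵢσᵢ².
True-score variance = [0.65 + 0.61 + 0.83] + 3.32 = 2.09 + 3.32 = 5.41.
Reliability = 5.41 / 6.32 = 0.856.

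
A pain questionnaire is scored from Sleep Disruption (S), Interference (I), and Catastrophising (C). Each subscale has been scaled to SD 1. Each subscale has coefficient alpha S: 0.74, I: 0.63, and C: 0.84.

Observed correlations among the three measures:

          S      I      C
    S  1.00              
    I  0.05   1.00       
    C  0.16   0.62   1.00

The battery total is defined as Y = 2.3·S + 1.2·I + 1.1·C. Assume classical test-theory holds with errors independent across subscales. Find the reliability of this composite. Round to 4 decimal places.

Var(Y) = 2.3² + 1.2² + 1.1² + 2·[2.76·0.05 + 2.53·0.16 + 1.32·0.62] = 7.94 + 2.7224 = 10.6624.
Because errors are independent across components, Cov(Tᵢ,Tⱼ) = Cov(Xᵢ,Xⱼ); the off-diagonal part of the true-score variance is the same as above.
True-score variance = [2.3²·0.74 + 1.2²·0.63 + 1.1²·0.84] + 2.7224 = 5.8382 + 2.7224 = 8.5606.
Reliability = 8.5606 / 10.6624 = 0.8029.

0.8029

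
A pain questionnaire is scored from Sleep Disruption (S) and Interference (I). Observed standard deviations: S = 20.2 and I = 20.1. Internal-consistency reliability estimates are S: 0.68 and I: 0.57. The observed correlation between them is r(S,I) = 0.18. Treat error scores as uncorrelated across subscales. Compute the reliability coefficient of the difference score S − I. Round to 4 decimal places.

Var(S−I) = 20.2² + 20.1² − 2·20.2·20.1·0.18 = 812.05 − 146.167 = 665.883.
Under uncorrelated errors the observed covariances equal the true-score covariances, so only the own-variance terms attenuate.
True-score variance = [20.2²·0.68 + 20.1²·0.57] − 146.167 = 507.753 − 146.167 = 361.586.
Reliability = 361.586 / 665.883 = 0.5430.

0.5430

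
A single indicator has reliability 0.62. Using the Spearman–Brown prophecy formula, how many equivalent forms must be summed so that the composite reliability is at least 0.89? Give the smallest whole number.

k ≥ ρ*(1−ρ₁)/(ρ₁(1−ρ*)) = 0.89·0.38 / (0.62·0.11) = 4.959.
Smallest integer k = 5.

5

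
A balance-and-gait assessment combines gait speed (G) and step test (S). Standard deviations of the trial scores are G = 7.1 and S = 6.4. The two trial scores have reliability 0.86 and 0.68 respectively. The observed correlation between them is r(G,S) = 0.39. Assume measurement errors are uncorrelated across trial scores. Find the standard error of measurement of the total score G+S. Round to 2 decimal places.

Var(total) = 91.37 + 35.4432 = 126.813.
True-score variance = 71.2054 + 35.4432 = 106.649, so reliability = 0.8410.
Error variance = 126.813 − 106.649 = 20.1646; SEM = √20.1646 = 4.49.

4.49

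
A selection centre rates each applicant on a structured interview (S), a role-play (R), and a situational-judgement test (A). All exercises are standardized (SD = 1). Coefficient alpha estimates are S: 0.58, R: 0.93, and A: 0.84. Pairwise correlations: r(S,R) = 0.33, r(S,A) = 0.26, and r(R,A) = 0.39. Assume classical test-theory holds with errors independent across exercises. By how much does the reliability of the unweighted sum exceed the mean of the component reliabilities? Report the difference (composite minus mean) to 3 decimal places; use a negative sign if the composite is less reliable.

0.086

Var(sum) = 3 + 1.96 = 4.96; true-score variance = 2.35 + 1.96 = 4.31; composite reliability = 0.8690.
Mean component reliability = 0.7833.
Difference = 0.8690 − 0.7833 = 0.086.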